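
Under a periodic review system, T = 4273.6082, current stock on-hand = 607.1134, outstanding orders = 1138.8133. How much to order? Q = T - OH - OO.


Inventory position = OH + OO = 607.1134 + 1138.8133 = 1745.9267
Q = 4273.6082 - 1745.9267 = 2527.6815

2527.6815 units


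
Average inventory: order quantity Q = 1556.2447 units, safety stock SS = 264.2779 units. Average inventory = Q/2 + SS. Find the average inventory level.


Q/2 = 778.1223
Avg = 778.1223 + 264.2779 = 1042.4002

1042.4002 units


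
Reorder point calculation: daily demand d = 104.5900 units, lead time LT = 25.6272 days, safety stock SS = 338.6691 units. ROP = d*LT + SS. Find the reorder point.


d*LT = 104.5900 * 25.6272 = 2680.3488
ROP = 2680.3488 + 338.6691 = 3019.0179

3019.0179 units


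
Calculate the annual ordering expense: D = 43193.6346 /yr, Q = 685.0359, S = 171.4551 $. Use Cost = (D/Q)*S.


Number of orders = D/Q = 63.0531
Cost = 63.0531 * 171.4551 = 10810.7749

10810.7749 $/yr


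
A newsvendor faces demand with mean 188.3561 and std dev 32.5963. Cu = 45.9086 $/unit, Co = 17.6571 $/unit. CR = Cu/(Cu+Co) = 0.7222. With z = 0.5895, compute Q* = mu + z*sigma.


CR = Cu/(Cu+Co) = 45.9086/(45.9086+17.6571) = 0.7222
z = 0.5895
Q* = 188.3561 + 0.5895 * 32.5963 = 207.5716

207.5716 units


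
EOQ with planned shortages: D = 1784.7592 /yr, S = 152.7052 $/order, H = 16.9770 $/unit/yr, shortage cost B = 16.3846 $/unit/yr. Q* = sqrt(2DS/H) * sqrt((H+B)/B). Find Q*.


sqrt(2DS/H) = 179.1848
sqrt((H+B)/B) = 1.4269
Q* = 179.1848 * 1.4269 = 255.6859

255.6859 units


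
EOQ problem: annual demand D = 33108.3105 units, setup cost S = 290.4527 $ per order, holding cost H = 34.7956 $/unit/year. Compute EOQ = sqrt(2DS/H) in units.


2*D*S = 2 * 33108.3105 * 290.4527 = 19232796.3543
2*D*S/H = 552736.4481
EOQ = sqrt(552736.4481) = 743.4625

743.4625 units


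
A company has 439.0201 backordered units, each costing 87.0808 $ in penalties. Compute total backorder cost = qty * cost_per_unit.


Total = 439.0201 * 87.0808 = 38230.2215

38230.2215 $


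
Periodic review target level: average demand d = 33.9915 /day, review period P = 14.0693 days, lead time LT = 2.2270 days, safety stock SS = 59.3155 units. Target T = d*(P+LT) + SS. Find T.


P + LT = 16.2963
d*(P+LT) = 33.9915 * 16.2963 = 553.9357
T = 553.9357 + 59.3155 = 613.2512

613.2512 units


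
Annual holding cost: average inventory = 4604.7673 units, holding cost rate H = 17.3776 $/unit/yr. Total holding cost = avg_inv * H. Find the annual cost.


Cost = 4604.7673 * 17.3776 = 80019.8042

80019.8042 $/yr


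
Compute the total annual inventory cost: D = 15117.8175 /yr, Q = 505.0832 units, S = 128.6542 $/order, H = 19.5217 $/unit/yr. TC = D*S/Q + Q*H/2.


Ordering cost = D*S/Q = 3850.7927
Holding cost = Q*H/2 = 4930.0414
TC = 3850.7927 + 4930.0414 = 8780.8341

8780.8341 $/yr


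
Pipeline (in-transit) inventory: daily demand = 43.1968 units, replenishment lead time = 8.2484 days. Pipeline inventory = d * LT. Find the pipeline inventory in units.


Pipeline = 43.1968 * 8.2484 = 356.3045

356.3045 units


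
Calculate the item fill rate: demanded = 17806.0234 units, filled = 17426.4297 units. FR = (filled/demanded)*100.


FR = 17426.4297 / 17806.0234 * 100 = 97.8682

97.8682%


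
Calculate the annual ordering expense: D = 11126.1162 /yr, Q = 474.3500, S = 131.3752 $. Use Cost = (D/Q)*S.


Number of orders = D/Q = 23.4555
Cost = 23.4555 * 131.3752 = 3081.4709

3081.4709 $/yr


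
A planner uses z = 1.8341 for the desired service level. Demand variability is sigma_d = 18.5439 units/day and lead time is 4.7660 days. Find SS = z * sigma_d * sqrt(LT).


sqrt(LT) = sqrt(4.7660) = 2.1831
SS = 1.8341 * 18.5439 * 2.1831 = 74.2508

74.2508 units


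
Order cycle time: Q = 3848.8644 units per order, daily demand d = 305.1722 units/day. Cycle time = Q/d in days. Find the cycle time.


Cycle = 3848.8644 / 305.1722 = 12.6121

12.6121 days


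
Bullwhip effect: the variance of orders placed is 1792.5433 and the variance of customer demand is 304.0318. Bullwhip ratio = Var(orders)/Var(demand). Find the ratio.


BW = 1792.5433 / 304.0318 = 5.8959

5.8959


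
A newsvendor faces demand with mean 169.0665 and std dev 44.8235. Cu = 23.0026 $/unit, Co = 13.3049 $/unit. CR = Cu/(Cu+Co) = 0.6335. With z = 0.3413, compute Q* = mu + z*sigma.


CR = Cu/(Cu+Co) = 23.0026/(23.0026+13.3049) = 0.6335
z = 0.3413
Q* = 169.0665 + 0.3413 * 44.8235 = 184.3648

184.3648 units


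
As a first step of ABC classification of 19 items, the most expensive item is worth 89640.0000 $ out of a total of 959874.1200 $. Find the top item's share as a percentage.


Top item = 89640.0000
Total = 959874.1200
Percentage = 89640.0000 / 959874.1200 * 100 = 9.3387

9.3387%


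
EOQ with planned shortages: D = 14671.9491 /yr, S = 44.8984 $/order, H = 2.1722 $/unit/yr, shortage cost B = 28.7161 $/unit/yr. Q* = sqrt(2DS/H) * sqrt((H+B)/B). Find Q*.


sqrt(2DS/H) = 778.7973
sqrt((H+B)/B) = 1.0371
Q* = 778.7973 * 1.0371 = 807.7160

807.7160 units


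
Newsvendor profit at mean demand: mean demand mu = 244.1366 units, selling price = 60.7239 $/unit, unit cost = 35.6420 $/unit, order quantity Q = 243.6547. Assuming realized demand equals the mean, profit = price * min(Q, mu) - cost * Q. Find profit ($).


Sales at mu = min(243.6547, 244.1366) = 243.6547
Revenue = 60.7239 * 243.6547 = 14795.6636
Total cost = 35.6420 * 243.6547 = 8684.3408
Profit = 14795.6636 - 8684.3408 = 6111.3228

6111.3228 $


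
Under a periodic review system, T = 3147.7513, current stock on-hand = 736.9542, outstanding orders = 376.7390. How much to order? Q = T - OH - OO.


Inventory position = OH + OO = 736.9542 + 376.7390 = 1113.6932
Q = 3147.7513 - 1113.6932 = 2034.0581

2034.0581 units


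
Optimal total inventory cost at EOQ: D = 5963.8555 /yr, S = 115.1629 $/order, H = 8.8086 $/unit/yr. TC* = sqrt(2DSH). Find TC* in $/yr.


2*D*S*H = 12099755.3605
TC* = sqrt(12099755.3605) = 3478.4703

3478.4703 $/yr


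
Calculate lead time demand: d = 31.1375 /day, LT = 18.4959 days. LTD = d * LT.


LTD = 31.1375 * 18.4959 = 575.9161

575.9161 units


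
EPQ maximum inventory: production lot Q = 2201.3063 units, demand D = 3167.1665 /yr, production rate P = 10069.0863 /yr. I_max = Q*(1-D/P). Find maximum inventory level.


D/P = 0.3145
1 - D/P = 0.6855
I_max = 2201.3063 * 0.6855 = 1508.8995

1508.8995 units


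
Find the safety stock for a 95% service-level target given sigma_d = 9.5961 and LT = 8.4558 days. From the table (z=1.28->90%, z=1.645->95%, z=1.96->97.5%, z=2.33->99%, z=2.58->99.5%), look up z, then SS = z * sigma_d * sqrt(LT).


From the table, SL = 95% corresponds to z = 1.645
sqrt(LT) = sqrt(8.4558) = 2.9079
SS = 1.645 * 9.5961 * 2.9079 = 45.9027

45.9027 units


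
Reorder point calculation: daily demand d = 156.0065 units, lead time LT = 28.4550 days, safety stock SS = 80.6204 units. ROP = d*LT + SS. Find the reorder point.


d*LT = 156.0065 * 28.4550 = 4439.1650
ROP = 4439.1650 + 80.6204 = 4519.7854

4519.7854 units


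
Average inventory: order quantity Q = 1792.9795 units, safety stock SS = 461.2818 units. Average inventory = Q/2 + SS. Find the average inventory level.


Q/2 = 896.4897
Avg = 896.4897 + 461.2818 = 1357.7715

1357.7715 units


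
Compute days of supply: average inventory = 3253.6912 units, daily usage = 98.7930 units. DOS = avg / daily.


DOS = 3253.6912 / 98.7930 = 32.9344

32.9344 days


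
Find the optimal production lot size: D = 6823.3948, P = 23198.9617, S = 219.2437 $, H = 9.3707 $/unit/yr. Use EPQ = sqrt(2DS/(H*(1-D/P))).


1 - D/P = 1 - 0.2941 = 0.7059
H*(1-D/P) = 6.6145
2DS = 2991972.6450
EPQ = sqrt(452332.4955) = 672.5567

672.5567 units


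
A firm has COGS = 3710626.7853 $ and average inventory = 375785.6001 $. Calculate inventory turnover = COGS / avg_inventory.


Turnover = 3710626.7853 / 375785.6001 = 9.8743

9.8743


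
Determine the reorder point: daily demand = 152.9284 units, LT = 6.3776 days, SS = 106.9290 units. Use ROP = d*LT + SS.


d*LT = 152.9284 * 6.3776 = 975.3162
ROP = 975.3162 + 106.9290 = 1082.2452

1082.2452 units


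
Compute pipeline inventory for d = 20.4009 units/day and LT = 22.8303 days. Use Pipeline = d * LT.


Pipeline = 20.4009 * 22.8303 = 465.7587

465.7587 units


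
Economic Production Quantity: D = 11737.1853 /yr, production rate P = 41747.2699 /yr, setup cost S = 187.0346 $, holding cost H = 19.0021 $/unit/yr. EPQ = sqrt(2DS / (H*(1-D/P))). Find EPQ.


1 - D/P = 1 - 0.2811 = 0.7189
H*(1-D/P) = 13.6597
2DS = 4390519.5154
EPQ = sqrt(321421.6843) = 566.9406

566.9406 units


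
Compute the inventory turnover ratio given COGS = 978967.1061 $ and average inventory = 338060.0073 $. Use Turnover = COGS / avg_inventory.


Turnover = 978967.1061 / 338060.0073 = 2.8958

2.8958


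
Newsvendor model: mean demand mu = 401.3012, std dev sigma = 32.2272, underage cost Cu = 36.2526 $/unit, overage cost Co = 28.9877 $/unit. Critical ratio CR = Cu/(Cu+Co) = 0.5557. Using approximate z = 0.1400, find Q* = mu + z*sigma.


CR = Cu/(Cu+Co) = 36.2526/(36.2526+28.9877) = 0.5557
z = 0.1400
Q* = 401.3012 + 0.1400 * 32.2272 = 405.8130

405.8130 units


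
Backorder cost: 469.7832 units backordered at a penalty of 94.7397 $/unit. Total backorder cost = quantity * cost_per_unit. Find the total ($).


Total = 469.7832 * 94.7397 = 44507.1194

44507.1194 $


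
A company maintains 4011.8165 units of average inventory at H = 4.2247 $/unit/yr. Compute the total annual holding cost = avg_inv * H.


Cost = 4011.8165 * 4.2247 = 16948.7212

16948.7212 $/yr


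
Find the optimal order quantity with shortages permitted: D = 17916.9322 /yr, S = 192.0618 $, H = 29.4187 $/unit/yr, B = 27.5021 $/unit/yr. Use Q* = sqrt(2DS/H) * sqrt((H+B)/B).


sqrt(2DS/H) = 483.6772
sqrt((H+B)/B) = 1.4386
Q* = 483.6772 * 1.4386 = 695.8380

695.8380 units


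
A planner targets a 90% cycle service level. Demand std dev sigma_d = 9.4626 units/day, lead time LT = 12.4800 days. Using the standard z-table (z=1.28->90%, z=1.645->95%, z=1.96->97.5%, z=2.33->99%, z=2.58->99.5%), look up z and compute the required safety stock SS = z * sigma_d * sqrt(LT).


From the table, SL = 90% corresponds to z = 1.28
sqrt(LT) = sqrt(12.4800) = 3.5327
SS = 1.28 * 9.4626 * 3.5327 = 42.7886

42.7886 units


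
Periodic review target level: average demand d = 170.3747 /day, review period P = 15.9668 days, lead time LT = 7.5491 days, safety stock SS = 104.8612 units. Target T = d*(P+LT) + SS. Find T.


P + LT = 23.5159
d*(P+LT) = 170.3747 * 23.5159 = 4006.5144
T = 4006.5144 + 104.8612 = 4111.3756

4111.3756 units


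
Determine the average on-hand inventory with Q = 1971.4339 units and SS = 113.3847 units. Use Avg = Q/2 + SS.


Q/2 = 985.7169
Avg = 985.7169 + 113.3847 = 1099.1017

1099.1017 units


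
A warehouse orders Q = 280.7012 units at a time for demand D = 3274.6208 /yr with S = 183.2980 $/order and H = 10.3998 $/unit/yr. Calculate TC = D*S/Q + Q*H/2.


Ordering cost = D*S/Q = 2138.3287
Holding cost = Q*H/2 = 1459.6182
TC = 2138.3287 + 1459.6182 = 3597.9469

3597.9469 $/yr


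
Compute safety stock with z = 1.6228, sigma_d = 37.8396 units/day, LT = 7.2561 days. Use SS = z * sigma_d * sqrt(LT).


sqrt(LT) = sqrt(7.2561) = 2.6937
SS = 1.6228 * 37.8396 * 2.6937 = 165.4105

165.4105 units


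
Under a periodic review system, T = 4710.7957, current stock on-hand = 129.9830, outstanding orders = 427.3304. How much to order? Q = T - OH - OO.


Inventory position = OH + OO = 129.9830 + 427.3304 = 557.3134
Q = 4710.7957 - 557.3134 = 4153.4823

4153.4823 units


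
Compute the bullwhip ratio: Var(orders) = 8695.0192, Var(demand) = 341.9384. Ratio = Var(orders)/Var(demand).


BW = 8695.0192 / 341.9384 = 25.4286

25.4286


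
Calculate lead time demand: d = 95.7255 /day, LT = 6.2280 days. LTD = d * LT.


LTD = 95.7255 * 6.2280 = 596.1784

596.1784 units


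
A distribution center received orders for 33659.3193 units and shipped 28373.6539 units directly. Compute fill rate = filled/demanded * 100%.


FR = 28373.6539 / 33659.3193 * 100 = 84.2966

84.2966%


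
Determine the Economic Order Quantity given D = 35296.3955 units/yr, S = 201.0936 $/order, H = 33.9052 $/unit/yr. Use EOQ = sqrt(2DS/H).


2*D*S = 2 * 35296.3955 * 201.0936 = 14195758.4762
2*D*S/H = 418689.7136
EOQ = sqrt(418689.7136) = 647.0624

647.0624 units


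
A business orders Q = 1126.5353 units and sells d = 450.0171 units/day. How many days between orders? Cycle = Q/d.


Cycle = 1126.5353 / 450.0171 = 2.5033

2.5033 days


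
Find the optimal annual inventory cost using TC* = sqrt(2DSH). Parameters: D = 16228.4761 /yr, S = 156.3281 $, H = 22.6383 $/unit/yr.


2*D*S*H = 114865232.5838
TC* = sqrt(114865232.5838) = 10717.5199

10717.5199 $/yr


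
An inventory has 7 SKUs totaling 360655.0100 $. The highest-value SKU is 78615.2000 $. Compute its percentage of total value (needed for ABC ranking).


Top item = 78615.2000
Total = 360655.0100
Percentage = 78615.2000 / 360655.0100 * 100 = 21.7979

21.7979%


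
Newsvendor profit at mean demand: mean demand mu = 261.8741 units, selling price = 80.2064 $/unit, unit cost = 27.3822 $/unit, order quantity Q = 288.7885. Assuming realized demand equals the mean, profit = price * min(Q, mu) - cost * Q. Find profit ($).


Sales at mu = min(288.7885, 261.8741) = 261.8741
Revenue = 80.2064 * 261.8741 = 21003.9788
Total cost = 27.3822 * 288.7885 = 7907.6645
Profit = 21003.9788 - 7907.6645 = 13096.3143

13096.3143 $


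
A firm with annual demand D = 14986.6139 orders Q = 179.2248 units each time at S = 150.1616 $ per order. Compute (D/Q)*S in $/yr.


Number of orders = D/Q = 83.6191
Cost = 83.6191 * 150.1616 = 12556.3757

12556.3757 $/yr


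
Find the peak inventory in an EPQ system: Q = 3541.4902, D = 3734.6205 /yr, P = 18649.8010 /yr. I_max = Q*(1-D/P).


D/P = 0.2002
1 - D/P = 0.7998
I_max = 3541.4902 * 0.7998 = 2832.3072

2832.3072 units


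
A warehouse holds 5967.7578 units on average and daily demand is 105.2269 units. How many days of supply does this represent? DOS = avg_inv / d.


DOS = 5967.7578 / 105.2269 = 56.7132

56.7132 days


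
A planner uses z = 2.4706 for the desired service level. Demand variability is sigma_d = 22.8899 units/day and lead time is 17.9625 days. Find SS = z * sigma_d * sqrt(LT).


sqrt(LT) = sqrt(17.9625) = 4.2382
SS = 2.4706 * 22.8899 * 4.2382 = 239.6789

239.6789 units


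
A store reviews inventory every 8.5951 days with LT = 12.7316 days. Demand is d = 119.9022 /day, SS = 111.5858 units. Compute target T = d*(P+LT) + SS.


P + LT = 21.3267
d*(P+LT) = 119.9022 * 21.3267 = 2557.1182
T = 2557.1182 + 111.5858 = 2668.7040

2668.7040 units


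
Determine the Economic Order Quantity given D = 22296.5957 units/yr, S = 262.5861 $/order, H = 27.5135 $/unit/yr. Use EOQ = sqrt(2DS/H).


2*D*S = 2 * 22296.5957 * 262.5861 = 11709552.2163
2*D*S/H = 425592.9713
EOQ = sqrt(425592.9713) = 652.3749

652.3749 units


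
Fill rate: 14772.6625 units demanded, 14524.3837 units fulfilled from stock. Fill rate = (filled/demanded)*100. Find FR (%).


FR = 14524.3837 / 14772.6625 * 100 = 98.3193

98.3193%


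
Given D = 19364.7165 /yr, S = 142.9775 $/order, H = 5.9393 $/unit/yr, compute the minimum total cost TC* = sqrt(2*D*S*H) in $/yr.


2*D*S*H = 32888502.5839
TC* = sqrt(32888502.5839) = 5734.8498

5734.8498 $/yr


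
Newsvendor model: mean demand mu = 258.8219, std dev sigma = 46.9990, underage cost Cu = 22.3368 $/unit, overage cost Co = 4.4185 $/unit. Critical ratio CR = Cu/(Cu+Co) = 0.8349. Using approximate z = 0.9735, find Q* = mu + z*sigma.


CR = Cu/(Cu+Co) = 22.3368/(22.3368+4.4185) = 0.8349
z = 0.9735
Q* = 258.8219 + 0.9735 * 46.9990 = 304.5754

304.5754 units


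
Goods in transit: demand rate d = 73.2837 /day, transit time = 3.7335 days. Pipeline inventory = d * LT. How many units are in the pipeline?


Pipeline = 73.2837 * 3.7335 = 273.6047

273.6047 units


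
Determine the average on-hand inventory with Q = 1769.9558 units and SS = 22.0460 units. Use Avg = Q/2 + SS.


Q/2 = 884.9779
Avg = 884.9779 + 22.0460 = 907.0239

907.0239 units


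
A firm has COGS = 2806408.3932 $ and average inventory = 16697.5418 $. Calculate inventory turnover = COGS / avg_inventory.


Turnover = 2806408.3932 / 16697.5418 = 168.0731

168.0731


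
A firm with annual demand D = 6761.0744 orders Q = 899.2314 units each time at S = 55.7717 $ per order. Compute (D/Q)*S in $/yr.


Number of orders = D/Q = 7.5187
Cost = 7.5187 * 55.7717 = 419.3321

419.3321 $/yr


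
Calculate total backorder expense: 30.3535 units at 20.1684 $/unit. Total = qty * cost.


Total = 30.3535 * 20.1684 = 612.1815

612.1815 $


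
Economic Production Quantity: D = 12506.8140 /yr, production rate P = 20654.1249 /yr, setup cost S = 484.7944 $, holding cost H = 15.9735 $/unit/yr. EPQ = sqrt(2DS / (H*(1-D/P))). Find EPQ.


1 - D/P = 1 - 0.6055 = 0.3945
H*(1-D/P) = 6.3010
2DS = 12126466.7781
EPQ = sqrt(1924538.9496) = 1387.2775

1387.2775 units


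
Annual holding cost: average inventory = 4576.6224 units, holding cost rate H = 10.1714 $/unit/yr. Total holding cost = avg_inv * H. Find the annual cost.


Cost = 4576.6224 * 10.1714 = 46550.6571

46550.6571 $/yr


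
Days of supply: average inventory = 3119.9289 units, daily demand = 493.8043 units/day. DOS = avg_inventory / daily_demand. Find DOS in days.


DOS = 3119.9289 / 493.8043 = 6.3181

6.3181 days


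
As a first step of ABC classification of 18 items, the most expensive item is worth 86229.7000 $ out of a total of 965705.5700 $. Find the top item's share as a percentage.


Top item = 86229.7000
Total = 965705.5700
Percentage = 86229.7000 / 965705.5700 * 100 = 8.9292

8.9292%


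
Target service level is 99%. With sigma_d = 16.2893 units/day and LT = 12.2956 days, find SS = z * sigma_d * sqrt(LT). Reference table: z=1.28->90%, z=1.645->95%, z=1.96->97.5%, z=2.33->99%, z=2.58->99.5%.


From the table, SL = 99% corresponds to z = 2.33
sqrt(LT) = sqrt(12.2956) = 3.5065
SS = 2.33 * 16.2893 * 3.5065 = 133.0863

133.0863 units


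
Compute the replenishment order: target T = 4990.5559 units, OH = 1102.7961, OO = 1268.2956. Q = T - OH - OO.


Inventory position = OH + OO = 1102.7961 + 1268.2956 = 2371.0917
Q = 4990.5559 - 2371.0917 = 2619.4642

2619.4642 units


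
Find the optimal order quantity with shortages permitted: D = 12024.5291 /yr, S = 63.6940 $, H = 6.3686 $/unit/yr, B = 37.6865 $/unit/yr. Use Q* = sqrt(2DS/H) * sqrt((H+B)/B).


sqrt(2DS/H) = 490.4292
sqrt((H+B)/B) = 1.0812
Q* = 490.4292 * 1.0812 = 530.2510

530.2510 units


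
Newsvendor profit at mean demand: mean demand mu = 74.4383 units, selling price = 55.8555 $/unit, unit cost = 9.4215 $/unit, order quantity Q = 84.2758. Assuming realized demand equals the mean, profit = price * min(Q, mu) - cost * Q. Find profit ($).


Sales at mu = min(84.2758, 74.4383) = 74.4383
Revenue = 55.8555 * 74.4383 = 4157.7885
Total cost = 9.4215 * 84.2758 = 794.0044
Profit = 4157.7885 - 794.0044 = 3363.7840

3363.7840 $


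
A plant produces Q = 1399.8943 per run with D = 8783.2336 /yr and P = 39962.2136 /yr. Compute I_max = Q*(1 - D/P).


D/P = 0.2198
1 - D/P = 0.7802
I_max = 1399.8943 * 0.7802 = 1092.2137

1092.2137 units


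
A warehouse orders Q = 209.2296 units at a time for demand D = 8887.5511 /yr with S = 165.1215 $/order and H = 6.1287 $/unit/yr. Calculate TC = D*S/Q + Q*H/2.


Ordering cost = D*S/Q = 7013.9491
Holding cost = Q*H/2 = 641.1527
TC = 7013.9491 + 641.1527 = 7655.1018

7655.1018 $/yr


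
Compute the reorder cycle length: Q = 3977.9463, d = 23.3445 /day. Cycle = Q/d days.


Cycle = 3977.9463 / 23.3445 = 170.4019

170.4019 days


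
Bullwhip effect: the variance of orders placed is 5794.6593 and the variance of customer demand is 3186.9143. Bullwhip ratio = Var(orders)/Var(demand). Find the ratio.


BW = 5794.6593 / 3186.9143 = 1.8183

1.8183


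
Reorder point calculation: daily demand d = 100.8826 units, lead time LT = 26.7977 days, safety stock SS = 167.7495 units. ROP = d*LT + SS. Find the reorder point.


d*LT = 100.8826 * 26.7977 = 2703.4217
ROP = 2703.4217 + 167.7495 = 2871.1712

2871.1712 units


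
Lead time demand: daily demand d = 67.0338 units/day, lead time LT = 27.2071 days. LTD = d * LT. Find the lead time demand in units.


LTD = 67.0338 * 27.2071 = 1823.7953

1823.7953 units


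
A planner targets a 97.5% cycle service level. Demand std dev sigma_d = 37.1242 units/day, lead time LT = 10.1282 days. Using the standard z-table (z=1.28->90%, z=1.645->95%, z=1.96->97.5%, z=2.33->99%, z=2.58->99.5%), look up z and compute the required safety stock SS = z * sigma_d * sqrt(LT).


From the table, SL = 97.5% corresponds to z = 1.96
sqrt(LT) = sqrt(10.1282) = 3.1825
SS = 1.96 * 37.1242 * 3.1825 = 231.5684

231.5684 units


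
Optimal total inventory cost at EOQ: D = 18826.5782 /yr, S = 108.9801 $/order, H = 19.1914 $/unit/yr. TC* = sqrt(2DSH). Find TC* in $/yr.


2*D*S*H = 78750849.5711
TC* = sqrt(78750849.5711) = 8874.1675

8874.1675 $/yr


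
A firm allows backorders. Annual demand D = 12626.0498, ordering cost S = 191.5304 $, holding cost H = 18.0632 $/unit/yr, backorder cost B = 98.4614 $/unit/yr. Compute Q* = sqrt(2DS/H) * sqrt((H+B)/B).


sqrt(2DS/H) = 517.4522
sqrt((H+B)/B) = 1.0879
Q* = 517.4522 * 1.0879 = 562.9192

562.9192 units


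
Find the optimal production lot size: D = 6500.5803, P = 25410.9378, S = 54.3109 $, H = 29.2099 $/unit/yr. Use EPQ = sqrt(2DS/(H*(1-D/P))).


1 - D/P = 1 - 0.2558 = 0.7442
H*(1-D/P) = 21.7375
2DS = 706104.7332
EPQ = sqrt(32483.2898) = 180.2312

180.2312 units


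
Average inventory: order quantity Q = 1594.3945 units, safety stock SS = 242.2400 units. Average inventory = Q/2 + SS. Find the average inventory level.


Q/2 = 797.1973
Avg = 797.1973 + 242.2400 = 1039.4372

1039.4372 units


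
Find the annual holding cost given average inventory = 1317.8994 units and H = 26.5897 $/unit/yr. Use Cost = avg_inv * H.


Cost = 1317.8994 * 26.5897 = 35042.5497

35042.5497 $/yr


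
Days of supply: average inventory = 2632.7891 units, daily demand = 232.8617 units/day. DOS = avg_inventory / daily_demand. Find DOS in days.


DOS = 2632.7891 / 232.8617 = 11.3062

11.3062 days


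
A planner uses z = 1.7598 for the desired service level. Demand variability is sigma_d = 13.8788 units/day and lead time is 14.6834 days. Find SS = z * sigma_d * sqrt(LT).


sqrt(LT) = sqrt(14.6834) = 3.8319
SS = 1.7598 * 13.8788 * 3.8319 = 93.5898

93.5898 units


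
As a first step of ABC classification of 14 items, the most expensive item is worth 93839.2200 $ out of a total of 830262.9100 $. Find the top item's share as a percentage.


Top item = 93839.2200
Total = 830262.9100
Percentage = 93839.2200 / 830262.9100 * 100 = 11.3023

11.3023%


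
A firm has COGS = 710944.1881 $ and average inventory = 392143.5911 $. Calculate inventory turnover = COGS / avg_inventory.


Turnover = 710944.1881 / 392143.5911 = 1.8130

1.8130


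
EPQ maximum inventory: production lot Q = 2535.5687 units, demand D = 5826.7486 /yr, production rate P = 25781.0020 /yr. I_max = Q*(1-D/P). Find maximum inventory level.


D/P = 0.2260
1 - D/P = 0.7740
I_max = 2535.5687 * 0.7740 = 1962.5064

1962.5064 units


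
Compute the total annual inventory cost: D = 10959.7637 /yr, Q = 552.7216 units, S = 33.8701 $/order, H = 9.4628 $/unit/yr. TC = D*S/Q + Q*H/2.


Ordering cost = D*S/Q = 671.6008
Holding cost = Q*H/2 = 2615.1470
TC = 671.6008 + 2615.1470 = 3286.7478

3286.7478 $/yr


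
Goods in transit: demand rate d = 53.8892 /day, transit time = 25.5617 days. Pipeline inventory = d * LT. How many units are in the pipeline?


Pipeline = 53.8892 * 25.5617 = 1377.4996

1377.4996 units


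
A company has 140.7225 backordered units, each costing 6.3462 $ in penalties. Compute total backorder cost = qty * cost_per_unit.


Total = 140.7225 * 6.3462 = 893.0531

893.0531 $


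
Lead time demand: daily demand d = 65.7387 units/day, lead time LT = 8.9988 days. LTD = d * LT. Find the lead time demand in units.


LTD = 65.7387 * 8.9988 = 591.5694

591.5694 units


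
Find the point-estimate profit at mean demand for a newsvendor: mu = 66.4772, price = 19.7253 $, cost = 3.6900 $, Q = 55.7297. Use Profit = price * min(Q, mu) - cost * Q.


Sales at mu = min(55.7297, 66.4772) = 55.7297
Revenue = 19.7253 * 55.7297 = 1099.2851
Total cost = 3.6900 * 55.7297 = 205.6426
Profit = 1099.2851 - 205.6426 = 893.6425

893.6425 $


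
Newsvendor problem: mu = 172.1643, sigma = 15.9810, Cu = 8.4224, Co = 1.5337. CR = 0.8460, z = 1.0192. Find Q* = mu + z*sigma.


CR = Cu/(Cu+Co) = 8.4224/(8.4224+1.5337) = 0.8460
z = 1.0192
Q* = 172.1643 + 1.0192 * 15.9810 = 188.4521

188.4521 units


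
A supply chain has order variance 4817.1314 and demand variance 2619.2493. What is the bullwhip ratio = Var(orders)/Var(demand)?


BW = 4817.1314 / 2619.2493 = 1.8391

1.8391


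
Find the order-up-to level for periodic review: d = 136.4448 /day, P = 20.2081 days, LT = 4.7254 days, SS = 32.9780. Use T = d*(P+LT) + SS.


P + LT = 24.9335
d*(P+LT) = 136.4448 * 24.9335 = 3402.0464
T = 3402.0464 + 32.9780 = 3435.0244

3435.0244 units


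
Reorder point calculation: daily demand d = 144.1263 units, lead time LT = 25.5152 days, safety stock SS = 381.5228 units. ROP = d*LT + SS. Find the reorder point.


d*LT = 144.1263 * 25.5152 = 3677.4114
ROP = 3677.4114 + 381.5228 = 4058.9342

4058.9342 units


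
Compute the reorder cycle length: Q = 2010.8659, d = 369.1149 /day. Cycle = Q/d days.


Cycle = 2010.8659 / 369.1149 = 5.4478

5.4478 days


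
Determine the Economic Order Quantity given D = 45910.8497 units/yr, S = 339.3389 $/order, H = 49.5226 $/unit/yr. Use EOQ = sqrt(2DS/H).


2*D*S = 2 * 45910.8497 * 339.3389 = 31158674.4705
2*D*S/H = 629180.9087
EOQ = sqrt(629180.9087) = 793.2092

793.2092 units


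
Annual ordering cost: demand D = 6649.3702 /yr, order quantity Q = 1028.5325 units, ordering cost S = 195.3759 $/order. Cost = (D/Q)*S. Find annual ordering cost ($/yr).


Number of orders = D/Q = 6.4649
Cost = 6.4649 * 195.3759 = 1263.0876

1263.0876 $/yr


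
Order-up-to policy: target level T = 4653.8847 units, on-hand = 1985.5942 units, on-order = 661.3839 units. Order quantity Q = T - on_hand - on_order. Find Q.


Inventory position = OH + OO = 1985.5942 + 661.3839 = 2646.9781
Q = 4653.8847 - 2646.9781 = 2006.9066

2006.9066 units


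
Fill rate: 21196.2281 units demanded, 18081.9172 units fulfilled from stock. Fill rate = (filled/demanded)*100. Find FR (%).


FR = 18081.9172 / 21196.2281 * 100 = 85.3072

85.3072%


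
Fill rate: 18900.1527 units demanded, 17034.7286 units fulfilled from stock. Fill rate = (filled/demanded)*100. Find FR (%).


FR = 17034.7286 / 18900.1527 * 100 = 90.1301

90.1301%


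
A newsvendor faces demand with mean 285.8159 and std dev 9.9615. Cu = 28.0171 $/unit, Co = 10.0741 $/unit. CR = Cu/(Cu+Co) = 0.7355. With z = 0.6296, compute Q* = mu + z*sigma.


CR = Cu/(Cu+Co) = 28.0171/(28.0171+10.0741) = 0.7355
z = 0.6296
Q* = 285.8159 + 0.6296 * 9.9615 = 292.0877

292.0877 units


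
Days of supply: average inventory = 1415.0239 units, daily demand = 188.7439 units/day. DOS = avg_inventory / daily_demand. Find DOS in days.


DOS = 1415.0239 / 188.7439 = 7.4971

7.4971 days


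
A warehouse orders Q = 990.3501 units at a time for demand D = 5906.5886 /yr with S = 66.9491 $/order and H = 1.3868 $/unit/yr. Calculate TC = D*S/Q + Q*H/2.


Ordering cost = D*S/Q = 399.2939
Holding cost = Q*H/2 = 686.7088
TC = 399.2939 + 686.7088 = 1086.0027

1086.0027 $/yr


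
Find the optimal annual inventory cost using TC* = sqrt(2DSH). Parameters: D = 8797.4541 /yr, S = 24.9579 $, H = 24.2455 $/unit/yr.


2*D*S*H = 10646973.9208
TC* = sqrt(10646973.9208) = 3262.9701

3262.9701 $/yr


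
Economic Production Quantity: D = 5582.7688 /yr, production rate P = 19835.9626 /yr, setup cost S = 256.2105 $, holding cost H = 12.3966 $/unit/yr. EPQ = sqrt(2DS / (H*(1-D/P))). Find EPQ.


1 - D/P = 1 - 0.2814 = 0.7186
H*(1-D/P) = 8.9076
2DS = 2860727.9713
EPQ = sqrt(321155.2788) = 566.7056

566.7056 units


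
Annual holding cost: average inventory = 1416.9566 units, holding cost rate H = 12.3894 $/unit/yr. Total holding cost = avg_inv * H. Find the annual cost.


Cost = 1416.9566 * 12.3894 = 17555.2421

17555.2421 $/yr


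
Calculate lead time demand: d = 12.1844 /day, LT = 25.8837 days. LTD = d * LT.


LTD = 12.1844 * 25.8837 = 315.3774

315.3774 units


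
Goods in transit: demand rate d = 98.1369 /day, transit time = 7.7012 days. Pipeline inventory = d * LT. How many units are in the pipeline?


Pipeline = 98.1369 * 7.7012 = 755.7719

755.7719 units


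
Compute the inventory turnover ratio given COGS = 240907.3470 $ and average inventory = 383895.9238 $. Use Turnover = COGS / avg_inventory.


Turnover = 240907.3470 / 383895.9238 = 0.6275

0.6275


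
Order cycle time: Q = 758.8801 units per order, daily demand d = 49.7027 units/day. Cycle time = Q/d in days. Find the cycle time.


Cycle = 758.8801 / 49.7027 = 15.2684

15.2684 days


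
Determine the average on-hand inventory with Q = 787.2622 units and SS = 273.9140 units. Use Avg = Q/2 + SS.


Q/2 = 393.6311
Avg = 393.6311 + 273.9140 = 667.5451

667.5451 units


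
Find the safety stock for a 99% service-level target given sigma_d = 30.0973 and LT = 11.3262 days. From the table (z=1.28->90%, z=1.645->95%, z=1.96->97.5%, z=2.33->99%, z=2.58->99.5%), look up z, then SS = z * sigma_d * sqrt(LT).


From the table, SL = 99% corresponds to z = 2.33
sqrt(LT) = sqrt(11.3262) = 3.3654
SS = 2.33 * 30.0973 * 3.3654 = 236.0074

236.0074 units


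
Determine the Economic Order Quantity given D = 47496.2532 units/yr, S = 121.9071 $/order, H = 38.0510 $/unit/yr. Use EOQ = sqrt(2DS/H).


2*D*S = 2 * 47496.2532 * 121.9071 = 11580260.9770
2*D*S/H = 304335.2600
EOQ = sqrt(304335.2600) = 551.6659

551.6659 units


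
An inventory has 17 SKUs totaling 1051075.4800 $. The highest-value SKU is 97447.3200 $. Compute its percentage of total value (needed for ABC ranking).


Top item = 97447.3200
Total = 1051075.4800
Percentage = 97447.3200 / 1051075.4800 * 100 = 9.2712

9.2712%


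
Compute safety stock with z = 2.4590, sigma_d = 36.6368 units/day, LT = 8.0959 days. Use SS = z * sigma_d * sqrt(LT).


sqrt(LT) = sqrt(8.0959) = 2.8453
SS = 2.4590 * 36.6368 * 2.8453 = 256.3354

256.3354 units


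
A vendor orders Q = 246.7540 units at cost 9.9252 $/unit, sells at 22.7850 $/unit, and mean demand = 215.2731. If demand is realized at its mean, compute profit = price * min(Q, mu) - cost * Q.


Sales at mu = min(246.7540, 215.2731) = 215.2731
Revenue = 22.7850 * 215.2731 = 4904.9976
Total cost = 9.9252 * 246.7540 = 2449.0828
Profit = 4904.9976 - 2449.0828 = 2455.9148

2455.9148 $


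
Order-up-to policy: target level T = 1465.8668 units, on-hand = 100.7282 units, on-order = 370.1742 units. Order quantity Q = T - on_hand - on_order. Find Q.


Inventory position = OH + OO = 100.7282 + 370.1742 = 470.9024
Q = 1465.8668 - 470.9024 = 994.9644

994.9644 units


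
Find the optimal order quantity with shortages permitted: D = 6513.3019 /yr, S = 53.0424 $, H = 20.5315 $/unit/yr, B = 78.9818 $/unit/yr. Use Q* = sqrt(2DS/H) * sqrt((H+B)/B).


sqrt(2DS/H) = 183.4496
sqrt((H+B)/B) = 1.1225
Q* = 183.4496 * 1.1225 = 205.9178

205.9178 units


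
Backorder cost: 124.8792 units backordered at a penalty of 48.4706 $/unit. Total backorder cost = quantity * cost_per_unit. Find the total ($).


Total = 124.8792 * 48.4706 = 6052.9698

6052.9698 $


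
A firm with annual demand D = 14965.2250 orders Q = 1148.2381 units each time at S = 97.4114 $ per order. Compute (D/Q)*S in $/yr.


Number of orders = D/Q = 13.0332
Cost = 13.0332 * 97.4114 = 1269.5830

1269.5830 $/yr


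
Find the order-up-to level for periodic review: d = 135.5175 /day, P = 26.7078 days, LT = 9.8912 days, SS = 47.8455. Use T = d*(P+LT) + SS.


P + LT = 36.5990
d*(P+LT) = 135.5175 * 36.5990 = 4959.8050
T = 4959.8050 + 47.8455 = 5007.6505

5007.6505 units


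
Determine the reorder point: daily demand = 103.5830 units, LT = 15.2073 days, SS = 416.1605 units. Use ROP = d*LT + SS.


d*LT = 103.5830 * 15.2073 = 1575.2178
ROP = 1575.2178 + 416.1605 = 1991.3783

1991.3783 units


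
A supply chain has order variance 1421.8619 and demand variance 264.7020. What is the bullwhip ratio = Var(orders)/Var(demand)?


BW = 1421.8619 / 264.7020 = 5.3716

5.3716


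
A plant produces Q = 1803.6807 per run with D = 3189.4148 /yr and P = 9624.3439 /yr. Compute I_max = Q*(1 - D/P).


D/P = 0.3314
1 - D/P = 0.6686
I_max = 1803.6807 * 0.6686 = 1205.9583

1205.9583 units


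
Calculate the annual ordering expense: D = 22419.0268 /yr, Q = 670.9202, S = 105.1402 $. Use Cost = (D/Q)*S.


Number of orders = D/Q = 33.4153
Cost = 33.4153 * 105.1402 = 3513.2956

3513.2956 $/yr


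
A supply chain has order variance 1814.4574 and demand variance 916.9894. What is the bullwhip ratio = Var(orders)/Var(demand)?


BW = 1814.4574 / 916.9894 = 1.9787

1.9787


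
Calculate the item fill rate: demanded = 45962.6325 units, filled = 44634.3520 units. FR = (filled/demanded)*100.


FR = 44634.3520 / 45962.6325 * 100 = 97.1101

97.1101%


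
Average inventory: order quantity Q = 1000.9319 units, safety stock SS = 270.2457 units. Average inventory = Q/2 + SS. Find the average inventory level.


Q/2 = 500.4660
Avg = 500.4660 + 270.2457 = 770.7116

770.7116 units


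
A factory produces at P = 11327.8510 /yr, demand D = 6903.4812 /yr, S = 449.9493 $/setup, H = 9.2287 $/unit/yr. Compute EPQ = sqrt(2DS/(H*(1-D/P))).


1 - D/P = 1 - 0.6094 = 0.3906
H*(1-D/P) = 3.6045
2DS = 6212433.0670
EPQ = sqrt(1723523.8712) = 1312.8305

1312.8305 units


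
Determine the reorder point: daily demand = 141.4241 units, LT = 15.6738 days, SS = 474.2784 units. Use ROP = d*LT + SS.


d*LT = 141.4241 * 15.6738 = 2216.6531
ROP = 2216.6531 + 474.2784 = 2690.9315

2690.9315 units


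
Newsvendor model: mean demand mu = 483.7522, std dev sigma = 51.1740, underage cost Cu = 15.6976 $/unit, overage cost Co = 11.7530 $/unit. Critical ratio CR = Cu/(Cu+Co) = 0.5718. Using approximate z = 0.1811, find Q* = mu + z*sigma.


CR = Cu/(Cu+Co) = 15.6976/(15.6976+11.7530) = 0.5718
z = 0.1811
Q* = 483.7522 + 0.1811 * 51.1740 = 493.0198

493.0198 units


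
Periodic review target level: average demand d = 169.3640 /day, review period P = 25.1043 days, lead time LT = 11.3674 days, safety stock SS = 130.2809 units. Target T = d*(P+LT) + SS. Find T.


P + LT = 36.4717
d*(P+LT) = 169.3640 * 36.4717 = 6176.9930
T = 6176.9930 + 130.2809 = 6307.2739

6307.2739 units


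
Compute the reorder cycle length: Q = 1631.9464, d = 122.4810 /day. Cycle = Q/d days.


Cycle = 1631.9464 / 122.4810 = 13.3241

13.3241 days


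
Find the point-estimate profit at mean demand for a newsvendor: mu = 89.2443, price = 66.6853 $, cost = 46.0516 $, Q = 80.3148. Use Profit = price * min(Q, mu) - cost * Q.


Sales at mu = min(80.3148, 89.2443) = 80.3148
Revenue = 66.6853 * 80.3148 = 5355.8165
Total cost = 46.0516 * 80.3148 = 3698.6250
Profit = 5355.8165 - 3698.6250 = 1657.1915

1657.1915 $


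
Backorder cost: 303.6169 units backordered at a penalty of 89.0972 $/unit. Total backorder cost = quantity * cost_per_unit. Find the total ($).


Total = 303.6169 * 89.0972 = 27051.4157

27051.4157 $


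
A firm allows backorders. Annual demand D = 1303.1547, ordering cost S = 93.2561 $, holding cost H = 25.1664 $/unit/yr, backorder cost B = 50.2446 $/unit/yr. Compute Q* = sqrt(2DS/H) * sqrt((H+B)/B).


sqrt(2DS/H) = 98.2745
sqrt((H+B)/B) = 1.2251
Q* = 98.2745 * 1.2251 = 120.3965

120.3965 units


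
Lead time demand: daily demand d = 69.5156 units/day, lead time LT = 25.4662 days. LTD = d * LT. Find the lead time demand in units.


LTD = 69.5156 * 25.4662 = 1770.2982

1770.2982 units


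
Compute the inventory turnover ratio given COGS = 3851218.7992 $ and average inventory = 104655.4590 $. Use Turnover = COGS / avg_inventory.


Turnover = 3851218.7992 / 104655.4590 = 36.7990

36.7990


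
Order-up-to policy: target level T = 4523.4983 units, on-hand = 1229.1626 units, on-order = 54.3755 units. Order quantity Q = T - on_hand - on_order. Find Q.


Inventory position = OH + OO = 1229.1626 + 54.3755 = 1283.5381
Q = 4523.4983 - 1283.5381 = 3239.9602

3239.9602 units


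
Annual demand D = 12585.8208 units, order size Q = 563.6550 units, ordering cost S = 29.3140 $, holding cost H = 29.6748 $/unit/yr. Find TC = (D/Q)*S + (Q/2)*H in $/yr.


Ordering cost = D*S/Q = 654.5507
Holding cost = Q*H/2 = 8363.1747
TC = 654.5507 + 8363.1747 = 9017.7254

9017.7254 $/yr


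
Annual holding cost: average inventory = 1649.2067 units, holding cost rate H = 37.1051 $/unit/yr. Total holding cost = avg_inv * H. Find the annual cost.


Cost = 1649.2067 * 37.1051 = 61193.9795

61193.9795 $/yr


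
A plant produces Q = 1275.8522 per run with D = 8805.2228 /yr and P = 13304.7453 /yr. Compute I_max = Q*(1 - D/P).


D/P = 0.6618
1 - D/P = 0.3382
I_max = 1275.8522 * 0.3382 = 431.4796

431.4796 units


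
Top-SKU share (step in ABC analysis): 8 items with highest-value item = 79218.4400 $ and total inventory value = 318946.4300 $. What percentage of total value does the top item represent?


Top item = 79218.4400
Total = 318946.4300
Percentage = 79218.4400 / 318946.4300 * 100 = 24.8375

24.8375%


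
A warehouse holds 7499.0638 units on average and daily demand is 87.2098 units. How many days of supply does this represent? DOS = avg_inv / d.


DOS = 7499.0638 / 87.2098 = 85.9888

85.9888 days


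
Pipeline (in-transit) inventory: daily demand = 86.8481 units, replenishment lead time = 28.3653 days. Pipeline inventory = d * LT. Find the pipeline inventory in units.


Pipeline = 86.8481 * 28.3653 = 2463.4724

2463.4724 units


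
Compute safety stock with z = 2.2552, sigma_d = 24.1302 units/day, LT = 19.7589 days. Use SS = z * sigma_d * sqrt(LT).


sqrt(LT) = sqrt(19.7589) = 4.4451
SS = 2.2552 * 24.1302 * 4.4451 = 241.8953

241.8953 units


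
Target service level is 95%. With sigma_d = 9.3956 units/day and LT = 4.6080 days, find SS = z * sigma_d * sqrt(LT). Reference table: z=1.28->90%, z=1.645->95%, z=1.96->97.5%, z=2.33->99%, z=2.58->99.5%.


From the table, SL = 95% corresponds to z = 1.645
sqrt(LT) = sqrt(4.6080) = 2.1466
SS = 1.645 * 9.3956 * 2.1466 = 33.1777

33.1777 units


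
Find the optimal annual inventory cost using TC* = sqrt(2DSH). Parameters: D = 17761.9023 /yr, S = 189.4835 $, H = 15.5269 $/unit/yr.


2*D*S*H = 104514278.4512
TC* = sqrt(104514278.4512) = 10223.2225

10223.2225 $/yr


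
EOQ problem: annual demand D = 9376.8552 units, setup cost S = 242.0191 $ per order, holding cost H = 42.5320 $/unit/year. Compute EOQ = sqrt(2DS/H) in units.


2*D*S = 2 * 9376.8552 * 242.0191 = 4538756.1127
2*D*S/H = 106713.9122
EOQ = sqrt(106713.9122) = 326.6710

326.6710 units


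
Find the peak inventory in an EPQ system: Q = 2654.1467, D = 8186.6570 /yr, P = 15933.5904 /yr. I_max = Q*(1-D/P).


D/P = 0.5138
1 - D/P = 0.4862
I_max = 2654.1467 * 0.4862 = 1290.4497

1290.4497 units


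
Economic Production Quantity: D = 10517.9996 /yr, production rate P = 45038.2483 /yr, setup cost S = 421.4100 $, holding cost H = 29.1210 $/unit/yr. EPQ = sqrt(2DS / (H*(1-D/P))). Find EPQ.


1 - D/P = 1 - 0.2335 = 0.7665
H*(1-D/P) = 22.3202
2DS = 8864780.4229
EPQ = sqrt(397163.4489) = 630.2091

630.2091 units
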